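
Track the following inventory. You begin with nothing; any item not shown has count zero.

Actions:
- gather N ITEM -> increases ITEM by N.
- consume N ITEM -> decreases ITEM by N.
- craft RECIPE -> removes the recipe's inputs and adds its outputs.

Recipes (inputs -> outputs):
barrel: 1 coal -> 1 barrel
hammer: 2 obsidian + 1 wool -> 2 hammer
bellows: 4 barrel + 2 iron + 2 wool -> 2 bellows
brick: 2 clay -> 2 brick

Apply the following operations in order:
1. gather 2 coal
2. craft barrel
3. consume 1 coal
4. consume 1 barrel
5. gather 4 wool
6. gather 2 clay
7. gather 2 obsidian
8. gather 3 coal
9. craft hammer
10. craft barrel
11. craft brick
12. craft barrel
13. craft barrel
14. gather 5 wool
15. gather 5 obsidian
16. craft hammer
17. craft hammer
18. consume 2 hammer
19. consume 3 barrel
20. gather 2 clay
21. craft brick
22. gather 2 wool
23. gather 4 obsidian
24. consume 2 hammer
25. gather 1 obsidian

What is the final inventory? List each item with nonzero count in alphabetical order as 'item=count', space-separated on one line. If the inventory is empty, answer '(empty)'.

Answer: brick=4 hammer=2 obsidian=6 wool=8

Derivation:
After 1 (gather 2 coal): coal=2
After 2 (craft barrel): barrel=1 coal=1
After 3 (consume 1 coal): barrel=1
After 4 (consume 1 barrel): (empty)
After 5 (gather 4 wool): wool=4
After 6 (gather 2 clay): clay=2 wool=4
After 7 (gather 2 obsidian): clay=2 obsidian=2 wool=4
After 8 (gather 3 coal): clay=2 coal=3 obsidian=2 wool=4
After 9 (craft hammer): clay=2 coal=3 hammer=2 wool=3
After 10 (craft barrel): barrel=1 clay=2 coal=2 hammer=2 wool=3
After 11 (craft brick): barrel=1 brick=2 coal=2 hammer=2 wool=3
After 12 (craft barrel): barrel=2 brick=2 coal=1 hammer=2 wool=3
After 13 (craft barrel): barrel=3 brick=2 hammer=2 wool=3
After 14 (gather 5 wool): barrel=3 brick=2 hammer=2 wool=8
After 15 (gather 5 obsidian): barrel=3 brick=2 hammer=2 obsidian=5 wool=8
After 16 (craft hammer): barrel=3 brick=2 hammer=4 obsidian=3 wool=7
After 17 (craft hammer): barrel=3 brick=2 hammer=6 obsidian=1 wool=6
After 18 (consume 2 hammer): barrel=3 brick=2 hammer=4 obsidian=1 wool=6
After 19 (consume 3 barrel): brick=2 hammer=4 obsidian=1 wool=6
After 20 (gather 2 clay): brick=2 clay=2 hammer=4 obsidian=1 wool=6
After 21 (craft brick): brick=4 hammer=4 obsidian=1 wool=6
After 22 (gather 2 wool): brick=4 hammer=4 obsidian=1 wool=8
After 23 (gather 4 obsidian): brick=4 hammer=4 obsidian=5 wool=8
After 24 (consume 2 hammer): brick=4 hammer=2 obsidian=5 wool=8
After 25 (gather 1 obsidian): brick=4 hammer=2 obsidian=6 wool=8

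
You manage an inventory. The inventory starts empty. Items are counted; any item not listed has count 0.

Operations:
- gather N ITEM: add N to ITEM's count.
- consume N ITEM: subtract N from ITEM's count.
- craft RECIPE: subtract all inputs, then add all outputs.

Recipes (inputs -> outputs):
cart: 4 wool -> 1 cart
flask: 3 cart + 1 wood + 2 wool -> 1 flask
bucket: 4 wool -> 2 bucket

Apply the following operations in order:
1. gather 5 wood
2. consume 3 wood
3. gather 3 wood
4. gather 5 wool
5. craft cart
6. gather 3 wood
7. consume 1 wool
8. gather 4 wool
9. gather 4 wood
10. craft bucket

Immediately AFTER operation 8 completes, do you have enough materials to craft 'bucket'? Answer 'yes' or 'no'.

After 1 (gather 5 wood): wood=5
After 2 (consume 3 wood): wood=2
After 3 (gather 3 wood): wood=5
After 4 (gather 5 wool): wood=5 wool=5
After 5 (craft cart): cart=1 wood=5 wool=1
After 6 (gather 3 wood): cart=1 wood=8 wool=1
After 7 (consume 1 wool): cart=1 wood=8
After 8 (gather 4 wool): cart=1 wood=8 wool=4

Answer: yes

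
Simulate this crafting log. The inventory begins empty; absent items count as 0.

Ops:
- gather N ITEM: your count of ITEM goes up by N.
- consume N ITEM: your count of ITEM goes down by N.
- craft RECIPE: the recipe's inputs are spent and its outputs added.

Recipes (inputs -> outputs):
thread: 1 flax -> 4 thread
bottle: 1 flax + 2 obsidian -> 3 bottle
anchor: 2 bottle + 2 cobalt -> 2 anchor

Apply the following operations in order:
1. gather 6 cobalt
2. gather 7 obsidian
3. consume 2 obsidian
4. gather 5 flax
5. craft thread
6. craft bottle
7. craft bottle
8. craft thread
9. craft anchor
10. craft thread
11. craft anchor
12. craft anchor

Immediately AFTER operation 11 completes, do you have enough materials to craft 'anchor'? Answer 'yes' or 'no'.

Answer: yes

Derivation:
After 1 (gather 6 cobalt): cobalt=6
After 2 (gather 7 obsidian): cobalt=6 obsidian=7
After 3 (consume 2 obsidian): cobalt=6 obsidian=5
After 4 (gather 5 flax): cobalt=6 flax=5 obsidian=5
After 5 (craft thread): cobalt=6 flax=4 obsidian=5 thread=4
After 6 (craft bottle): bottle=3 cobalt=6 flax=3 obsidian=3 thread=4
After 7 (craft bottle): bottle=6 cobalt=6 flax=2 obsidian=1 thread=4
After 8 (craft thread): bottle=6 cobalt=6 flax=1 obsidian=1 thread=8
After 9 (craft anchor): anchor=2 bottle=4 cobalt=4 flax=1 obsidian=1 thread=8
After 10 (craft thread): anchor=2 bottle=4 cobalt=4 obsidian=1 thread=12
After 11 (craft anchor): anchor=4 bottle=2 cobalt=2 obsidian=1 thread=12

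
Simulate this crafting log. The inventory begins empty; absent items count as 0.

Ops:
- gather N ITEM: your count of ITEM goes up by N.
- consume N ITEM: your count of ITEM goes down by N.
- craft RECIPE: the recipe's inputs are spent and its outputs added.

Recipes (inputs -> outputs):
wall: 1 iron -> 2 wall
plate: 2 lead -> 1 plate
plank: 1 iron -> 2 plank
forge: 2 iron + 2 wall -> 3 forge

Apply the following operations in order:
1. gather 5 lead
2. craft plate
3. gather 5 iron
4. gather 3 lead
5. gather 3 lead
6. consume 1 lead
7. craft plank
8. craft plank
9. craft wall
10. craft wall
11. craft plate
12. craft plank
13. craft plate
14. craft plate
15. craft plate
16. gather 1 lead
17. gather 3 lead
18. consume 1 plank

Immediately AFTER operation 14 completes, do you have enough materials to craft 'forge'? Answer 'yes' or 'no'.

Answer: no

Derivation:
After 1 (gather 5 lead): lead=5
After 2 (craft plate): lead=3 plate=1
After 3 (gather 5 iron): iron=5 lead=3 plate=1
After 4 (gather 3 lead): iron=5 lead=6 plate=1
After 5 (gather 3 lead): iron=5 lead=9 plate=1
After 6 (consume 1 lead): iron=5 lead=8 plate=1
After 7 (craft plank): iron=4 lead=8 plank=2 plate=1
After 8 (craft plank): iron=3 lead=8 plank=4 plate=1
After 9 (craft wall): iron=2 lead=8 plank=4 plate=1 wall=2
After 10 (craft wall): iron=1 lead=8 plank=4 plate=1 wall=4
After 11 (craft plate): iron=1 lead=6 plank=4 plate=2 wall=4
After 12 (craft plank): lead=6 plank=6 plate=2 wall=4
After 13 (craft plate): lead=4 plank=6 plate=3 wall=4
After 14 (craft plate): lead=2 plank=6 plate=4 wall=4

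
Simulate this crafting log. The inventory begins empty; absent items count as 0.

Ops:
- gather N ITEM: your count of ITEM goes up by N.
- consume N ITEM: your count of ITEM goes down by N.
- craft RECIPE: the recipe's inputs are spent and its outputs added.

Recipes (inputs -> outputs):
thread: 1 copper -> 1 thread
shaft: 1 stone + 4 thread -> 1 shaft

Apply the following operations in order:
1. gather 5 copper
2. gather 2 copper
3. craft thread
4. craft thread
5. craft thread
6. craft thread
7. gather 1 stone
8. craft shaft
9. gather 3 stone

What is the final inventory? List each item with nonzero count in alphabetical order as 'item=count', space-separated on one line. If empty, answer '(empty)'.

After 1 (gather 5 copper): copper=5
After 2 (gather 2 copper): copper=7
After 3 (craft thread): copper=6 thread=1
After 4 (craft thread): copper=5 thread=2
After 5 (craft thread): copper=4 thread=3
After 6 (craft thread): copper=3 thread=4
After 7 (gather 1 stone): copper=3 stone=1 thread=4
After 8 (craft shaft): copper=3 shaft=1
After 9 (gather 3 stone): copper=3 shaft=1 stone=3

Answer: copper=3 shaft=1 stone=3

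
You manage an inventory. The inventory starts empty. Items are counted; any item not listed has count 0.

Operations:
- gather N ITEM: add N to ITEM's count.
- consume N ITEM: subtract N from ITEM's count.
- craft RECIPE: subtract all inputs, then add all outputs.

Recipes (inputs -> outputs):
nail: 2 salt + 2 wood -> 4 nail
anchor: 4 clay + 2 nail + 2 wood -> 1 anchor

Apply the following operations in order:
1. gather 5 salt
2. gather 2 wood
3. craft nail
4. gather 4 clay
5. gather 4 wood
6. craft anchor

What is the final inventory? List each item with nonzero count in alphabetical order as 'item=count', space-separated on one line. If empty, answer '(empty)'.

Answer: anchor=1 nail=2 salt=3 wood=2

Derivation:
After 1 (gather 5 salt): salt=5
After 2 (gather 2 wood): salt=5 wood=2
After 3 (craft nail): nail=4 salt=3
After 4 (gather 4 clay): clay=4 nail=4 salt=3
After 5 (gather 4 wood): clay=4 nail=4 salt=3 wood=4
After 6 (craft anchor): anchor=1 nail=2 salt=3 wood=2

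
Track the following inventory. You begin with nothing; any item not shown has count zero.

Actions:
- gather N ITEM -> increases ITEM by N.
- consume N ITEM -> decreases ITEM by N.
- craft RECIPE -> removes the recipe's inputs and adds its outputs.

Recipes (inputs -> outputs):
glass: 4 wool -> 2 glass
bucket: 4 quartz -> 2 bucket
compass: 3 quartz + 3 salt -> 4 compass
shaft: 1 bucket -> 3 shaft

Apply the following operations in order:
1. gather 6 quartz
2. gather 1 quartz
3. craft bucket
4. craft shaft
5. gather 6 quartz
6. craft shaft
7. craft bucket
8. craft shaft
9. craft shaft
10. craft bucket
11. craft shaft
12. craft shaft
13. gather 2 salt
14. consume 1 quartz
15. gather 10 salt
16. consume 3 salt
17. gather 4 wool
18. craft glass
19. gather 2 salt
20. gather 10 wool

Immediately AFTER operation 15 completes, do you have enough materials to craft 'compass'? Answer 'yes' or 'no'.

Answer: no

Derivation:
After 1 (gather 6 quartz): quartz=6
After 2 (gather 1 quartz): quartz=7
After 3 (craft bucket): bucket=2 quartz=3
After 4 (craft shaft): bucket=1 quartz=3 shaft=3
After 5 (gather 6 quartz): bucket=1 quartz=9 shaft=3
After 6 (craft shaft): quartz=9 shaft=6
After 7 (craft bucket): bucket=2 quartz=5 shaft=6
After 8 (craft shaft): bucket=1 quartz=5 shaft=9
After 9 (craft shaft): quartz=5 shaft=12
After 10 (craft bucket): bucket=2 quartz=1 shaft=12
After 11 (craft shaft): bucket=1 quartz=1 shaft=15
After 12 (craft shaft): quartz=1 shaft=18
After 13 (gather 2 salt): quartz=1 salt=2 shaft=18
After 14 (consume 1 quartz): salt=2 shaft=18
After 15 (gather 10 salt): salt=12 shaft=18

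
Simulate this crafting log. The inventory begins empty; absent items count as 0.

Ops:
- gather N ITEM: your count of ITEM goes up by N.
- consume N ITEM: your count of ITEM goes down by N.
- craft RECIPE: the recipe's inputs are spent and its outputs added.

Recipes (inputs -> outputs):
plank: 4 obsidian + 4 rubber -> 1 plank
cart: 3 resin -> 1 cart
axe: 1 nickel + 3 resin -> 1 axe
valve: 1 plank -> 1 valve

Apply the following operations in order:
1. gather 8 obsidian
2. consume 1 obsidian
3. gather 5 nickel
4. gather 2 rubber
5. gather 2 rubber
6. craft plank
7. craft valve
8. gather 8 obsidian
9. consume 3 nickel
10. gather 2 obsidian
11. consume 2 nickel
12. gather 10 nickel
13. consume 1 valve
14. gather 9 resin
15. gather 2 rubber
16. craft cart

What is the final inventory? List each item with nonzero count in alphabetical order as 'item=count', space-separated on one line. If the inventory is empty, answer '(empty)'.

Answer: cart=1 nickel=10 obsidian=13 resin=6 rubber=2

Derivation:
After 1 (gather 8 obsidian): obsidian=8
After 2 (consume 1 obsidian): obsidian=7
After 3 (gather 5 nickel): nickel=5 obsidian=7
After 4 (gather 2 rubber): nickel=5 obsidian=7 rubber=2
After 5 (gather 2 rubber): nickel=5 obsidian=7 rubber=4
After 6 (craft plank): nickel=5 obsidian=3 plank=1
After 7 (craft valve): nickel=5 obsidian=3 valve=1
After 8 (gather 8 obsidian): nickel=5 obsidian=11 valve=1
After 9 (consume 3 nickel): nickel=2 obsidian=11 valve=1
After 10 (gather 2 obsidian): nickel=2 obsidian=13 valve=1
After 11 (consume 2 nickel): obsidian=13 valve=1
After 12 (gather 10 nickel): nickel=10 obsidian=13 valve=1
After 13 (consume 1 valve): nickel=10 obsidian=13
After 14 (gather 9 resin): nickel=10 obsidian=13 resin=9
After 15 (gather 2 rubber): nickel=10 obsidian=13 resin=9 rubber=2
After 16 (craft cart): cart=1 nickel=10 obsidian=13 resin=6 rubber=2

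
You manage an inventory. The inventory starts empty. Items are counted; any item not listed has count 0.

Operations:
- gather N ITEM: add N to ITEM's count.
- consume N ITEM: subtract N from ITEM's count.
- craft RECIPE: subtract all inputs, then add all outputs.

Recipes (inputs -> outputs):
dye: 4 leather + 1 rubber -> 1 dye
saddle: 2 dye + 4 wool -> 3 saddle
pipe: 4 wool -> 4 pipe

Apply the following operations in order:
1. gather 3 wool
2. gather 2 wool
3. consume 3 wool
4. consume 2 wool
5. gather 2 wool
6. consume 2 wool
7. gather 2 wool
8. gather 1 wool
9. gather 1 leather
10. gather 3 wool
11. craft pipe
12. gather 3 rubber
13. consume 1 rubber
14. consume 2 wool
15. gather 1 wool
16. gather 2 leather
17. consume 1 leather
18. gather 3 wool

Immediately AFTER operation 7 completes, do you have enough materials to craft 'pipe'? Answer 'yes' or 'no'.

After 1 (gather 3 wool): wool=3
After 2 (gather 2 wool): wool=5
After 3 (consume 3 wool): wool=2
After 4 (consume 2 wool): (empty)
After 5 (gather 2 wool): wool=2
After 6 (consume 2 wool): (empty)
After 7 (gather 2 wool): wool=2

Answer: no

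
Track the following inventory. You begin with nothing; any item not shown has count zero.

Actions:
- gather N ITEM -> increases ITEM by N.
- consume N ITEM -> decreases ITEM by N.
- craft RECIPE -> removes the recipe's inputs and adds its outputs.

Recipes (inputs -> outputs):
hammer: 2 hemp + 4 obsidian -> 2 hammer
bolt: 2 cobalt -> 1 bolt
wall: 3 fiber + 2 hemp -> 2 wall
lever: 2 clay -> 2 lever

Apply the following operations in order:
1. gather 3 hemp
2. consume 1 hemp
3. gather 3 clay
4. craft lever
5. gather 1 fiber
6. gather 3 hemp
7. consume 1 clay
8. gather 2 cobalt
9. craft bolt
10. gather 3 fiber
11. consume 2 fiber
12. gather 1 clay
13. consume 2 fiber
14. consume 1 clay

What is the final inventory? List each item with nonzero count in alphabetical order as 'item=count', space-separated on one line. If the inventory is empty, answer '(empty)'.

Answer: bolt=1 hemp=5 lever=2

Derivation:
After 1 (gather 3 hemp): hemp=3
After 2 (consume 1 hemp): hemp=2
After 3 (gather 3 clay): clay=3 hemp=2
After 4 (craft lever): clay=1 hemp=2 lever=2
After 5 (gather 1 fiber): clay=1 fiber=1 hemp=2 lever=2
After 6 (gather 3 hemp): clay=1 fiber=1 hemp=5 lever=2
After 7 (consume 1 clay): fiber=1 hemp=5 lever=2
After 8 (gather 2 cobalt): cobalt=2 fiber=1 hemp=5 lever=2
After 9 (craft bolt): bolt=1 fiber=1 hemp=5 lever=2
After 10 (gather 3 fiber): bolt=1 fiber=4 hemp=5 lever=2
After 11 (consume 2 fiber): bolt=1 fiber=2 hemp=5 lever=2
After 12 (gather 1 clay): bolt=1 clay=1 fiber=2 hemp=5 lever=2
After 13 (consume 2 fiber): bolt=1 clay=1 hemp=5 lever=2
After 14 (consume 1 clay): bolt=1 hemp=5 lever=2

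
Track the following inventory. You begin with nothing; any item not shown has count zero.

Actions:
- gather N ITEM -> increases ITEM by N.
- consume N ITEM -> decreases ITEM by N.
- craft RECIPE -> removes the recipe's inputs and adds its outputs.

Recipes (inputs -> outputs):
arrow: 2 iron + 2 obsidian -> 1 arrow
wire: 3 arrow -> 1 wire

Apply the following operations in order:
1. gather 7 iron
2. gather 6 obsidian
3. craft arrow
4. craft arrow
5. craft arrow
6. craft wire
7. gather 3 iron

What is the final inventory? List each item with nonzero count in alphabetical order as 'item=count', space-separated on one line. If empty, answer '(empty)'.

After 1 (gather 7 iron): iron=7
After 2 (gather 6 obsidian): iron=7 obsidian=6
After 3 (craft arrow): arrow=1 iron=5 obsidian=4
After 4 (craft arrow): arrow=2 iron=3 obsidian=2
After 5 (craft arrow): arrow=3 iron=1
After 6 (craft wire): iron=1 wire=1
After 7 (gather 3 iron): iron=4 wire=1

Answer: iron=4 wire=1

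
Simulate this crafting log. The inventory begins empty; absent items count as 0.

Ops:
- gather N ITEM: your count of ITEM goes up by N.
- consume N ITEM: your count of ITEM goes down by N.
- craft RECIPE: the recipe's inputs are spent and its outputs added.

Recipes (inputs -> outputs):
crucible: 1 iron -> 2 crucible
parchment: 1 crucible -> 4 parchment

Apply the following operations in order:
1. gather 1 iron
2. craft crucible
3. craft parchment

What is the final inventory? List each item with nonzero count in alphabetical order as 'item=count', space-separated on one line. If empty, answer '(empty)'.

After 1 (gather 1 iron): iron=1
After 2 (craft crucible): crucible=2
After 3 (craft parchment): crucible=1 parchment=4

Answer: crucible=1 parchment=4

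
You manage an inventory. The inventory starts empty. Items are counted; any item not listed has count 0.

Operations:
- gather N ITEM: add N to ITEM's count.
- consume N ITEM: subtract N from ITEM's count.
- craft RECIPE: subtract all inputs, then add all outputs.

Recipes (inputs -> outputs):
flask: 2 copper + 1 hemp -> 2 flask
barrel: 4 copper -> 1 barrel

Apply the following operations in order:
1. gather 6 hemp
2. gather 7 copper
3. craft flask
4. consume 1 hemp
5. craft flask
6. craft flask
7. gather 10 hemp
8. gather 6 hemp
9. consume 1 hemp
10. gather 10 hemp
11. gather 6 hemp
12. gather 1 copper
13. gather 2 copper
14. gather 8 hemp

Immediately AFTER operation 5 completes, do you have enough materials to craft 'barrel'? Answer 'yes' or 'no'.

Answer: no

Derivation:
After 1 (gather 6 hemp): hemp=6
After 2 (gather 7 copper): copper=7 hemp=6
After 3 (craft flask): copper=5 flask=2 hemp=5
After 4 (consume 1 hemp): copper=5 flask=2 hemp=4
After 5 (craft flask): copper=3 flask=4 hemp=3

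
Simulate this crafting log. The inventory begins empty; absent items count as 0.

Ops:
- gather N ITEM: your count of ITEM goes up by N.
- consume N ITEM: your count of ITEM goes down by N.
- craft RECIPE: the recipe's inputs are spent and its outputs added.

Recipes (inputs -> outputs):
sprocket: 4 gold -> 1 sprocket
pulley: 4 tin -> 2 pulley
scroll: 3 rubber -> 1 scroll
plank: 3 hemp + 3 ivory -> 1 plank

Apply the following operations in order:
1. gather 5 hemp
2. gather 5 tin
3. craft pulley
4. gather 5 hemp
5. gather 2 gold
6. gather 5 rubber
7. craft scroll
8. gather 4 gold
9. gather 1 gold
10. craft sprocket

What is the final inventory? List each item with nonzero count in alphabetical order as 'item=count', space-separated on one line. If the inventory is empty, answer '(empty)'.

After 1 (gather 5 hemp): hemp=5
After 2 (gather 5 tin): hemp=5 tin=5
After 3 (craft pulley): hemp=5 pulley=2 tin=1
After 4 (gather 5 hemp): hemp=10 pulley=2 tin=1
After 5 (gather 2 gold): gold=2 hemp=10 pulley=2 tin=1
After 6 (gather 5 rubber): gold=2 hemp=10 pulley=2 rubber=5 tin=1
After 7 (craft scroll): gold=2 hemp=10 pulley=2 rubber=2 scroll=1 tin=1
After 8 (gather 4 gold): gold=6 hemp=10 pulley=2 rubber=2 scroll=1 tin=1
After 9 (gather 1 gold): gold=7 hemp=10 pulley=2 rubber=2 scroll=1 tin=1
After 10 (craft sprocket): gold=3 hemp=10 pulley=2 rubber=2 scroll=1 sprocket=1 tin=1

Answer: gold=3 hemp=10 pulley=2 rubber=2 scroll=1 sprocket=1 tin=1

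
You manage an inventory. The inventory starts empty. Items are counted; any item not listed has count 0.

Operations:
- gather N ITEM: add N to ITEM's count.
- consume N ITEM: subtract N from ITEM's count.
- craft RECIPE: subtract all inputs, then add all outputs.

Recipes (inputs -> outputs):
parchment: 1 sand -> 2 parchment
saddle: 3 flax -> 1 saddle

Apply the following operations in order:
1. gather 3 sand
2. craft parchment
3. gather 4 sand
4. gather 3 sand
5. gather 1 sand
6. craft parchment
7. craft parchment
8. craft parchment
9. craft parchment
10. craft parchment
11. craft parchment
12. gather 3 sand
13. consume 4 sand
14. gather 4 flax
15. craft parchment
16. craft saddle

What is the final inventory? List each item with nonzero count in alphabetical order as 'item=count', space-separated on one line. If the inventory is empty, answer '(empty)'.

Answer: flax=1 parchment=16 saddle=1 sand=2

Derivation:
After 1 (gather 3 sand): sand=3
After 2 (craft parchment): parchment=2 sand=2
After 3 (gather 4 sand): parchment=2 sand=6
After 4 (gather 3 sand): parchment=2 sand=9
After 5 (gather 1 sand): parchment=2 sand=10
After 6 (craft parchment): parchment=4 sand=9
After 7 (craft parchment): parchment=6 sand=8
After 8 (craft parchment): parchment=8 sand=7
After 9 (craft parchment): parchment=10 sand=6
After 10 (craft parchment): parchment=12 sand=5
After 11 (craft parchment): parchment=14 sand=4
After 12 (gather 3 sand): parchment=14 sand=7
After 13 (consume 4 sand): parchment=14 sand=3
After 14 (gather 4 flax): flax=4 parchment=14 sand=3
After 15 (craft parchment): flax=4 parchment=16 sand=2
After 16 (craft saddle): flax=1 parchment=16 saddle=1 sand=2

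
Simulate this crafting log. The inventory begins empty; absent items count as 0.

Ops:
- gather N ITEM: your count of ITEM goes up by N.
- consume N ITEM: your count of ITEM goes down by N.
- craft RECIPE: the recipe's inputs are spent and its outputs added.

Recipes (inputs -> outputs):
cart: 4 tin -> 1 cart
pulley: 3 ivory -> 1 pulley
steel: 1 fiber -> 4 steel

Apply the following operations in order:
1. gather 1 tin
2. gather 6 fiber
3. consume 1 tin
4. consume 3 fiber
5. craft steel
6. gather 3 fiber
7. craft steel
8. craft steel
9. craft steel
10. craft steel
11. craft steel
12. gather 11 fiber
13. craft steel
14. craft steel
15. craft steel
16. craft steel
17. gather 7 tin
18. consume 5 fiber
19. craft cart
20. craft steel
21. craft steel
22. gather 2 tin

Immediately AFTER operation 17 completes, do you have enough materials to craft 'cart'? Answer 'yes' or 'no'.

After 1 (gather 1 tin): tin=1
After 2 (gather 6 fiber): fiber=6 tin=1
After 3 (consume 1 tin): fiber=6
After 4 (consume 3 fiber): fiber=3
After 5 (craft steel): fiber=2 steel=4
After 6 (gather 3 fiber): fiber=5 steel=4
After 7 (craft steel): fiber=4 steel=8
After 8 (craft steel): fiber=3 steel=12
After 9 (craft steel): fiber=2 steel=16
After 10 (craft steel): fiber=1 steel=20
After 11 (craft steel): steel=24
After 12 (gather 11 fiber): fiber=11 steel=24
After 13 (craft steel): fiber=10 steel=28
After 14 (craft steel): fiber=9 steel=32
After 15 (craft steel): fiber=8 steel=36
After 16 (craft steel): fiber=7 steel=40
After 17 (gather 7 tin): fiber=7 steel=40 tin=7

Answer: yes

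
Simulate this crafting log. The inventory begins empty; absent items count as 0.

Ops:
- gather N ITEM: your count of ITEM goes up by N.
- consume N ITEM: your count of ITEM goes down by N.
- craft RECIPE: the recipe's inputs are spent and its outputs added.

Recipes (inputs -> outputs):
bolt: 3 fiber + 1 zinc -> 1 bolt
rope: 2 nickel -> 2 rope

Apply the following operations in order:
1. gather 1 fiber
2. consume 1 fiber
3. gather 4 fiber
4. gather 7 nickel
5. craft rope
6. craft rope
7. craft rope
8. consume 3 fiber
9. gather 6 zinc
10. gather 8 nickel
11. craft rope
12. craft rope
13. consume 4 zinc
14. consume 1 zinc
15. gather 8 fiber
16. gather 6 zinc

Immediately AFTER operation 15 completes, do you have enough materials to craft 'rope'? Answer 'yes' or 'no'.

Answer: yes

Derivation:
After 1 (gather 1 fiber): fiber=1
After 2 (consume 1 fiber): (empty)
After 3 (gather 4 fiber): fiber=4
After 4 (gather 7 nickel): fiber=4 nickel=7
After 5 (craft rope): fiber=4 nickel=5 rope=2
After 6 (craft rope): fiber=4 nickel=3 rope=4
After 7 (craft rope): fiber=4 nickel=1 rope=6
After 8 (consume 3 fiber): fiber=1 nickel=1 rope=6
After 9 (gather 6 zinc): fiber=1 nickel=1 rope=6 zinc=6
After 10 (gather 8 nickel): fiber=1 nickel=9 rope=6 zinc=6
After 11 (craft rope): fiber=1 nickel=7 rope=8 zinc=6
After 12 (craft rope): fiber=1 nickel=5 rope=10 zinc=6
After 13 (consume 4 zinc): fiber=1 nickel=5 rope=10 zinc=2
After 14 (consume 1 zinc): fiber=1 nickel=5 rope=10 zinc=1
After 15 (gather 8 fiber): fiber=9 nickel=5 rope=10 zinc=1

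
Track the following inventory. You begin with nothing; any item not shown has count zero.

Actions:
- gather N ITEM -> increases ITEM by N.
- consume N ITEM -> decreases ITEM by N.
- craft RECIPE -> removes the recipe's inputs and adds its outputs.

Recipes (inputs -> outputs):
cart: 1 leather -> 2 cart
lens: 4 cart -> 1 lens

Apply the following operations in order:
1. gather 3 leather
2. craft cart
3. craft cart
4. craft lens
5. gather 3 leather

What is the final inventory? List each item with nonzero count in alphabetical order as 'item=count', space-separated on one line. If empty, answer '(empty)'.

After 1 (gather 3 leather): leather=3
After 2 (craft cart): cart=2 leather=2
After 3 (craft cart): cart=4 leather=1
After 4 (craft lens): leather=1 lens=1
After 5 (gather 3 leather): leather=4 lens=1

Answer: leather=4 lens=1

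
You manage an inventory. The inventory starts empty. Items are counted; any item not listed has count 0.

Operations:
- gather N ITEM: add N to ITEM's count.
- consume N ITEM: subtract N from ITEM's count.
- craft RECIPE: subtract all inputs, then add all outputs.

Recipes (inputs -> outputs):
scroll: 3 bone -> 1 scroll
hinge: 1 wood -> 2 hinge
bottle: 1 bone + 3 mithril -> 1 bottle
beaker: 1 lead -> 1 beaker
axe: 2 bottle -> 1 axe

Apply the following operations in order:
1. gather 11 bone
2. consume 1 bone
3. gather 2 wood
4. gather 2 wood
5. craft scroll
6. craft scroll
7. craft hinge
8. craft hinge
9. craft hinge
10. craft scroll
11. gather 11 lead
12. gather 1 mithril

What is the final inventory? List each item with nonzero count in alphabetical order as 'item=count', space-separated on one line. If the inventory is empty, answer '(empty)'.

Answer: bone=1 hinge=6 lead=11 mithril=1 scroll=3 wood=1

Derivation:
After 1 (gather 11 bone): bone=11
After 2 (consume 1 bone): bone=10
After 3 (gather 2 wood): bone=10 wood=2
After 4 (gather 2 wood): bone=10 wood=4
After 5 (craft scroll): bone=7 scroll=1 wood=4
After 6 (craft scroll): bone=4 scroll=2 wood=4
After 7 (craft hinge): bone=4 hinge=2 scroll=2 wood=3
After 8 (craft hinge): bone=4 hinge=4 scroll=2 wood=2
After 9 (craft hinge): bone=4 hinge=6 scroll=2 wood=1
After 10 (craft scroll): bone=1 hinge=6 scroll=3 wood=1
After 11 (gather 11 lead): bone=1 hinge=6 lead=11 scroll=3 wood=1
After 12 (gather 1 mithril): bone=1 hinge=6 lead=11 mithril=1 scroll=3 wood=1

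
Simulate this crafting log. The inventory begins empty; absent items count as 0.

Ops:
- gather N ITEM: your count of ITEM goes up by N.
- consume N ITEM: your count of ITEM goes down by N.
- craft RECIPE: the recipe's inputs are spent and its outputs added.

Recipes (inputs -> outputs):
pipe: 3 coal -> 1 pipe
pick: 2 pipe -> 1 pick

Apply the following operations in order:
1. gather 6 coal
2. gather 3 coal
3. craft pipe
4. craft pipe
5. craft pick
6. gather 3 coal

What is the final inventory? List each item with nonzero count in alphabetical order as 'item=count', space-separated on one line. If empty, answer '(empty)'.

Answer: coal=6 pick=1

Derivation:
After 1 (gather 6 coal): coal=6
After 2 (gather 3 coal): coal=9
After 3 (craft pipe): coal=6 pipe=1
After 4 (craft pipe): coal=3 pipe=2
After 5 (craft pick): coal=3 pick=1
After 6 (gather 3 coal): coal=6 pick=1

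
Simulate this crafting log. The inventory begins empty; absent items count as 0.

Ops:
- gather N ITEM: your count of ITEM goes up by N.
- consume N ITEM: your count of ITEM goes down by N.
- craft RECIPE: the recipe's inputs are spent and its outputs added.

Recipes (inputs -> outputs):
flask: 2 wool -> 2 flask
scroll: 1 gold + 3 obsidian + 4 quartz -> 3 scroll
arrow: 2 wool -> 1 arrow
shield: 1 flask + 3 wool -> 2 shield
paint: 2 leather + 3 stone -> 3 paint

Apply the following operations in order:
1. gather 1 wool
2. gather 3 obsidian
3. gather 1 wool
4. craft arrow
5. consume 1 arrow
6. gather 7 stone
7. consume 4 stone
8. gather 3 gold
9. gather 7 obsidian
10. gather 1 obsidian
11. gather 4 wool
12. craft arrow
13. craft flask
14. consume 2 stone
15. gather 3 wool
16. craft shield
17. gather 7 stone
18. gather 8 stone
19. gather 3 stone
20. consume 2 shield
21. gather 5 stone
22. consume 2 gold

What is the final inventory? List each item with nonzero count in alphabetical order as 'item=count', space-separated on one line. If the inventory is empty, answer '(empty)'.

Answer: arrow=1 flask=1 gold=1 obsidian=11 stone=24

Derivation:
After 1 (gather 1 wool): wool=1
After 2 (gather 3 obsidian): obsidian=3 wool=1
After 3 (gather 1 wool): obsidian=3 wool=2
After 4 (craft arrow): arrow=1 obsidian=3
After 5 (consume 1 arrow): obsidian=3
After 6 (gather 7 stone): obsidian=3 stone=7
After 7 (consume 4 stone): obsidian=3 stone=3
After 8 (gather 3 gold): gold=3 obsidian=3 stone=3
After 9 (gather 7 obsidian): gold=3 obsidian=10 stone=3
After 10 (gather 1 obsidian): gold=3 obsidian=11 stone=3
After 11 (gather 4 wool): gold=3 obsidian=11 stone=3 wool=4
After 12 (craft arrow): arrow=1 gold=3 obsidian=11 stone=3 wool=2
After 13 (craft flask): arrow=1 flask=2 gold=3 obsidian=11 stone=3
After 14 (consume 2 stone): arrow=1 flask=2 gold=3 obsidian=11 stone=1
After 15 (gather 3 wool): arrow=1 flask=2 gold=3 obsidian=11 stone=1 wool=3
After 16 (craft shield): arrow=1 flask=1 gold=3 obsidian=11 shield=2 stone=1
After 17 (gather 7 stone): arrow=1 flask=1 gold=3 obsidian=11 shield=2 stone=8
After 18 (gather 8 stone): arrow=1 flask=1 gold=3 obsidian=11 shield=2 stone=16
After 19 (gather 3 stone): arrow=1 flask=1 gold=3 obsidian=11 shield=2 stone=19
After 20 (consume 2 shield): arrow=1 flask=1 gold=3 obsidian=11 stone=19
After 21 (gather 5 stone): arrow=1 flask=1 gold=3 obsidian=11 stone=24
After 22 (consume 2 gold): arrow=1 flask=1 gold=1 obsidian=11 stone=24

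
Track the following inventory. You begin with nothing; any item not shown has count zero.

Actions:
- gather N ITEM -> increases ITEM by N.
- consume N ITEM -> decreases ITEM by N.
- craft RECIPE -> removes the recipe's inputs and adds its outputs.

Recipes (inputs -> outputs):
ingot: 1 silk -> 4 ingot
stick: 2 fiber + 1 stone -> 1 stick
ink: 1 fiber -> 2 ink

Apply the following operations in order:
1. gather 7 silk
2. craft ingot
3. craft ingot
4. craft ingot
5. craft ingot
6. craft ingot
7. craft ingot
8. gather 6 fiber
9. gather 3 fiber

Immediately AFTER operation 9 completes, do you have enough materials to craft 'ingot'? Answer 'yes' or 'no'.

Answer: yes

Derivation:
After 1 (gather 7 silk): silk=7
After 2 (craft ingot): ingot=4 silk=6
After 3 (craft ingot): ingot=8 silk=5
After 4 (craft ingot): ingot=12 silk=4
After 5 (craft ingot): ingot=16 silk=3
After 6 (craft ingot): ingot=20 silk=2
After 7 (craft ingot): ingot=24 silk=1
After 8 (gather 6 fiber): fiber=6 ingot=24 silk=1
After 9 (gather 3 fiber): fiber=9 ingot=24 silk=1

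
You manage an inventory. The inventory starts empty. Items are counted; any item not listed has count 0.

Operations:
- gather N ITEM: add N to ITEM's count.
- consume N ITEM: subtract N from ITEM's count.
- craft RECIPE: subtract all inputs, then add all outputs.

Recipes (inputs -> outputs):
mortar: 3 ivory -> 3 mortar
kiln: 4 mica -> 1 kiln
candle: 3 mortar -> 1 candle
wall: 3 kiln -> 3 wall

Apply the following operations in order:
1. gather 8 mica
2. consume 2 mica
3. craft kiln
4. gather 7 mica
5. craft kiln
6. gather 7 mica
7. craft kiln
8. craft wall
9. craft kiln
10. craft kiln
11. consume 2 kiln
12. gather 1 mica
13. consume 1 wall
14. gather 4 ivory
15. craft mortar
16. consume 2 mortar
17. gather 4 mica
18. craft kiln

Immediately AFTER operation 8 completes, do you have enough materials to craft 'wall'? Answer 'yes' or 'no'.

Answer: no

Derivation:
After 1 (gather 8 mica): mica=8
After 2 (consume 2 mica): mica=6
After 3 (craft kiln): kiln=1 mica=2
After 4 (gather 7 mica): kiln=1 mica=9
After 5 (craft kiln): kiln=2 mica=5
After 6 (gather 7 mica): kiln=2 mica=12
After 7 (craft kiln): kiln=3 mica=8
After 8 (craft wall): mica=8 wall=3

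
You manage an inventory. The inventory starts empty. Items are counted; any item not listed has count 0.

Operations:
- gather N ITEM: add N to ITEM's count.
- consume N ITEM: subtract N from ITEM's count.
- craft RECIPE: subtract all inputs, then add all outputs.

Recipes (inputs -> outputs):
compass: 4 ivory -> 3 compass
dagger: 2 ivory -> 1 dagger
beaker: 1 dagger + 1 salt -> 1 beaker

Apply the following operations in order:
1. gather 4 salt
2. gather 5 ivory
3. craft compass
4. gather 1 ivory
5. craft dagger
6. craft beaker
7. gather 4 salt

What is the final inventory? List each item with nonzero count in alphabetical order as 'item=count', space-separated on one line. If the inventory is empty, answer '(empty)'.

After 1 (gather 4 salt): salt=4
After 2 (gather 5 ivory): ivory=5 salt=4
After 3 (craft compass): compass=3 ivory=1 salt=4
After 4 (gather 1 ivory): compass=3 ivory=2 salt=4
After 5 (craft dagger): compass=3 dagger=1 salt=4
After 6 (craft beaker): beaker=1 compass=3 salt=3
After 7 (gather 4 salt): beaker=1 compass=3 salt=7

Answer: beaker=1 compass=3 salt=7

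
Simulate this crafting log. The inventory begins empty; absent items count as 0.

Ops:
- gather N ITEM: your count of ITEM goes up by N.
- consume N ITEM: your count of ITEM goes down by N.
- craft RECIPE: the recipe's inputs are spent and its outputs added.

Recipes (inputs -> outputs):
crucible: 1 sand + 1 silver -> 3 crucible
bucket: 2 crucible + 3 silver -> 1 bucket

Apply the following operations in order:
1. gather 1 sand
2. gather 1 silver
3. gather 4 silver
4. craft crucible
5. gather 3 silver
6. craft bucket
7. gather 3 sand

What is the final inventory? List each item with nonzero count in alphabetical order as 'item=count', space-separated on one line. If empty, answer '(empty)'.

After 1 (gather 1 sand): sand=1
After 2 (gather 1 silver): sand=1 silver=1
After 3 (gather 4 silver): sand=1 silver=5
After 4 (craft crucible): crucible=3 silver=4
After 5 (gather 3 silver): crucible=3 silver=7
After 6 (craft bucket): bucket=1 crucible=1 silver=4
After 7 (gather 3 sand): bucket=1 crucible=1 sand=3 silver=4

Answer: bucket=1 crucible=1 sand=3 silver=4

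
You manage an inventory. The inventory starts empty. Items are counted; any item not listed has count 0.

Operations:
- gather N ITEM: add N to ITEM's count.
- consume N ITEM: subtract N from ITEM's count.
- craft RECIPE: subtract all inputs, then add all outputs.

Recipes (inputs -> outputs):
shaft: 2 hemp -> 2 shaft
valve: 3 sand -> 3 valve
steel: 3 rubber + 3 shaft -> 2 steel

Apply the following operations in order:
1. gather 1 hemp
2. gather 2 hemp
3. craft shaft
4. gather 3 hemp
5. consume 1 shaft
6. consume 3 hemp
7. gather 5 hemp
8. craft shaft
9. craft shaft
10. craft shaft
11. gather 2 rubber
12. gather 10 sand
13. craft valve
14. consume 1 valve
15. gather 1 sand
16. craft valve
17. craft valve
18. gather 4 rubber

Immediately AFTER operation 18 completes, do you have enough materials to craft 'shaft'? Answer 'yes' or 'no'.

Answer: no

Derivation:
After 1 (gather 1 hemp): hemp=1
After 2 (gather 2 hemp): hemp=3
After 3 (craft shaft): hemp=1 shaft=2
After 4 (gather 3 hemp): hemp=4 shaft=2
After 5 (consume 1 shaft): hemp=4 shaft=1
After 6 (consume 3 hemp): hemp=1 shaft=1
After 7 (gather 5 hemp): hemp=6 shaft=1
After 8 (craft shaft): hemp=4 shaft=3
After 9 (craft shaft): hemp=2 shaft=5
After 10 (craft shaft): shaft=7
After 11 (gather 2 rubber): rubber=2 shaft=7
After 12 (gather 10 sand): rubber=2 sand=10 shaft=7
After 13 (craft valve): rubber=2 sand=7 shaft=7 valve=3
After 14 (consume 1 valve): rubber=2 sand=7 shaft=7 valve=2
After 15 (gather 1 sand): rubber=2 sand=8 shaft=7 valve=2
After 16 (craft valve): rubber=2 sand=5 shaft=7 valve=5
After 17 (craft valve): rubber=2 sand=2 shaft=7 valve=8
After 18 (gather 4 rubber): rubber=6 sand=2 shaft=7 valve=8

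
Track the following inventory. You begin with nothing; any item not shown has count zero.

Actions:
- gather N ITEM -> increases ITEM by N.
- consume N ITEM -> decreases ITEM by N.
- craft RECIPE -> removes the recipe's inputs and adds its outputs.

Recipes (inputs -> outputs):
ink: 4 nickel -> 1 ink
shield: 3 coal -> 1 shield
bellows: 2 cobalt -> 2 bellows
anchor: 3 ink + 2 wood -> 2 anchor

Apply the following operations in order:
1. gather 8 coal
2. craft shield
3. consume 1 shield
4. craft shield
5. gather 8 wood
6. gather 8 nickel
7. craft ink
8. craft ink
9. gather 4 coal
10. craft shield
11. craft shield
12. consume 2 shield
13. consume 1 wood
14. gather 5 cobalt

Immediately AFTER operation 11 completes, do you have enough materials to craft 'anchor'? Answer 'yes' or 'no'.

After 1 (gather 8 coal): coal=8
After 2 (craft shield): coal=5 shield=1
After 3 (consume 1 shield): coal=5
After 4 (craft shield): coal=2 shield=1
After 5 (gather 8 wood): coal=2 shield=1 wood=8
After 6 (gather 8 nickel): coal=2 nickel=8 shield=1 wood=8
After 7 (craft ink): coal=2 ink=1 nickel=4 shield=1 wood=8
After 8 (craft ink): coal=2 ink=2 shield=1 wood=8
After 9 (gather 4 coal): coal=6 ink=2 shield=1 wood=8
After 10 (craft shield): coal=3 ink=2 shield=2 wood=8
After 11 (craft shield): ink=2 shield=3 wood=8

Answer: no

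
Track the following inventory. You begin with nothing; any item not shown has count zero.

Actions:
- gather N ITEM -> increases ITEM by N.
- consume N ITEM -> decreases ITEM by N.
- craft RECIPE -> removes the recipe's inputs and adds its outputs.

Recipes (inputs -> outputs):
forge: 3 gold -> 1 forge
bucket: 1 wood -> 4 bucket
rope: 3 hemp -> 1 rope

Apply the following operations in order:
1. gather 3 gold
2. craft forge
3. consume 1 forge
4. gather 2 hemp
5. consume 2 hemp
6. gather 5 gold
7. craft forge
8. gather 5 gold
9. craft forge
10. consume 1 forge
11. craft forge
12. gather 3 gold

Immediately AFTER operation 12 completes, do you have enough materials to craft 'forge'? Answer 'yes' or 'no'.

After 1 (gather 3 gold): gold=3
After 2 (craft forge): forge=1
After 3 (consume 1 forge): (empty)
After 4 (gather 2 hemp): hemp=2
After 5 (consume 2 hemp): (empty)
After 6 (gather 5 gold): gold=5
After 7 (craft forge): forge=1 gold=2
After 8 (gather 5 gold): forge=1 gold=7
After 9 (craft forge): forge=2 gold=4
After 10 (consume 1 forge): forge=1 gold=4
After 11 (craft forge): forge=2 gold=1
After 12 (gather 3 gold): forge=2 gold=4

Answer: yes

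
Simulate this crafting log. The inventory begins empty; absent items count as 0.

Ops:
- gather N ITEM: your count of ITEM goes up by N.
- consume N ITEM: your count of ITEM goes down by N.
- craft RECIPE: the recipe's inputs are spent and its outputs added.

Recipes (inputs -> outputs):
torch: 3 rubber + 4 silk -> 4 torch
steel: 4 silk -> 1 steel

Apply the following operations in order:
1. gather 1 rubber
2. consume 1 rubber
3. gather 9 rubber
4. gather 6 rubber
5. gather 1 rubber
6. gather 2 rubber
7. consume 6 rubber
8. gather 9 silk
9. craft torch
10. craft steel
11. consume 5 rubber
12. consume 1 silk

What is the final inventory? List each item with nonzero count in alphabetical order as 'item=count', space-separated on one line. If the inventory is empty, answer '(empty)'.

Answer: rubber=4 steel=1 torch=4

Derivation:
After 1 (gather 1 rubber): rubber=1
After 2 (consume 1 rubber): (empty)
After 3 (gather 9 rubber): rubber=9
After 4 (gather 6 rubber): rubber=15
After 5 (gather 1 rubber): rubber=16
After 6 (gather 2 rubber): rubber=18
After 7 (consume 6 rubber): rubber=12
After 8 (gather 9 silk): rubber=12 silk=9
After 9 (craft torch): rubber=9 silk=5 torch=4
After 10 (craft steel): rubber=9 silk=1 steel=1 torch=4
After 11 (consume 5 rubber): rubber=4 silk=1 steel=1 torch=4
After 12 (consume 1 silk): rubber=4 steel=1 torch=4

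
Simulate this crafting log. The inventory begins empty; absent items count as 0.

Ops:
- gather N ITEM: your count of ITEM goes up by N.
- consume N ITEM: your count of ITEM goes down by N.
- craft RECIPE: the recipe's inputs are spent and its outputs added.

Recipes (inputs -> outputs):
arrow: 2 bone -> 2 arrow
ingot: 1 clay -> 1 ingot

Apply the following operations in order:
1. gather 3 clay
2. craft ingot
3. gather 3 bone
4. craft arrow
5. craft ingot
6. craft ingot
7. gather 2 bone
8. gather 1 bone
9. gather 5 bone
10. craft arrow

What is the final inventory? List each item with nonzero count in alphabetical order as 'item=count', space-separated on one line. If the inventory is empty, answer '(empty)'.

After 1 (gather 3 clay): clay=3
After 2 (craft ingot): clay=2 ingot=1
After 3 (gather 3 bone): bone=3 clay=2 ingot=1
After 4 (craft arrow): arrow=2 bone=1 clay=2 ingot=1
After 5 (craft ingot): arrow=2 bone=1 clay=1 ingot=2
After 6 (craft ingot): arrow=2 bone=1 ingot=3
After 7 (gather 2 bone): arrow=2 bone=3 ingot=3
After 8 (gather 1 bone): arrow=2 bone=4 ingot=3
After 9 (gather 5 bone): arrow=2 bone=9 ingot=3
After 10 (craft arrow): arrow=4 bone=7 ingot=3

Answer: arrow=4 bone=7 ingot=3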